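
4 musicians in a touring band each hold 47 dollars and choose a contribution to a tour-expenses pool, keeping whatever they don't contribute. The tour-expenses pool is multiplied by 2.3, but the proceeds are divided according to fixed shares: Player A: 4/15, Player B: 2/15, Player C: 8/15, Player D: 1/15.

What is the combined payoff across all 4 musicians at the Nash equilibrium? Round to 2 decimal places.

249.10 dollars

Each unit j contributes comes back to j as 2.3 × (j's share), so j prefers to contribute only if that share exceeds 1/2.3 = 0.4348; otherwise keeping the unit dominates.
Player C alone (share 8/15) is above the threshold, contributing 47; the remaining 3 contribute 0. Total contributed: 47.
The tour-expenses pool pays out 2.3 × 47 = 108.10 in total (split across the unequal shares, but the aggregate is all that matters for the group sum).
The 3 free-riders keep 47 each, adding 141. Group total = 141 + 108.10 = 249.10.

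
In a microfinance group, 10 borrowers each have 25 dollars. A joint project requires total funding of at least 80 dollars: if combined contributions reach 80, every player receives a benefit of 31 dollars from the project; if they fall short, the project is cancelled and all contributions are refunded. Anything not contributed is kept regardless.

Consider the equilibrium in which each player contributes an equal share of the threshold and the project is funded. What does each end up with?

48 dollars

Equal share of the threshold: 80/10 = 8.
At this profile no one gains by cutting their contribution: any cut drops the total below 80, the project is cancelled, contributions are refunded, and the deviator ends with 25, which is less than 25 − 8 + 31 = 48. Contributing more than 8 just wastes the excess. So contributing exactly 8 is a best response.
Each player's payoff: 25 − 8 + 31 = 48.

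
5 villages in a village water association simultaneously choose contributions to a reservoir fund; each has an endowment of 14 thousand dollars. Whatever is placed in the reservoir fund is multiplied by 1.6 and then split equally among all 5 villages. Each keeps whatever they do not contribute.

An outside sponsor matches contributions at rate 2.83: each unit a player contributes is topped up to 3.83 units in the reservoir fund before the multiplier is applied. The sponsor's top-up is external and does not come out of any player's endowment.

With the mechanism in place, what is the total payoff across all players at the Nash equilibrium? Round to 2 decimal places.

428.96 thousand dollars

The effective private return per unit is now 1.6 × 3.83 / 5 = 1.2256 > 1, so every player's dominant strategy flips to full contribution.
At the Nash equilibrium everyone contributes 14. Group total payoff = 1.6 × 3.83 × 70 = 428.96.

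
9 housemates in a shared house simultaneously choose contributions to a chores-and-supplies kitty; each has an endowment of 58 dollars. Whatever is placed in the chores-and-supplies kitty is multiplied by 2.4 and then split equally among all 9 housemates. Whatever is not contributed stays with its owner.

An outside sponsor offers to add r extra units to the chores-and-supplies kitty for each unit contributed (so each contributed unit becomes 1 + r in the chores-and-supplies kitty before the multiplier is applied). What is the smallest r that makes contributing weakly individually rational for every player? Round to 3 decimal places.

With matching at rate r, one contributed unit becomes (1 + r) in the chores-and-supplies kitty and returns 2.4 × (1 + r) / 9 to the contributor.
Setting this equal to 1: 1 + r = 9/2.4 = 3.7500.
So the minimum matching rate is r = 3.7500 − 1 = 2.750.

2.750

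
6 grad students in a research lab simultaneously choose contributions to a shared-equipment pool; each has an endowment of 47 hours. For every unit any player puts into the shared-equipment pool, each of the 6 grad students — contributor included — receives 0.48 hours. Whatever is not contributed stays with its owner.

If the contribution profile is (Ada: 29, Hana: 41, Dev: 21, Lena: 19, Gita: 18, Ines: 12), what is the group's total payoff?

545.20 hours

Total contributed: 29 + 41 + 21 + 19 + 18 + 12 = 140; total kept: 6 × 47 − 140 = 142.
The shared-equipment pool pays out 0.48 × 6 × 140 = 403.20 in aggregate.
Group total = 142 + 403.20 = 545.20.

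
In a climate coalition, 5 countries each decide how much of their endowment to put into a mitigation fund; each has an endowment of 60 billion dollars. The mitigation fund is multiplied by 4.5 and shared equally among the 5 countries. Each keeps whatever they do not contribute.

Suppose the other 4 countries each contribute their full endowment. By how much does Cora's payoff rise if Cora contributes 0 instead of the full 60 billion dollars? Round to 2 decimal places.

6.00 billion dollars

Switching from a contribution of 60 to 0 lets Cora keep an extra 60 billion dollars, but lowers the mitigation fund by 60, which costs Cora their own share of that drop: 4.5/5 × 60 = 54.00.
Net gain = 60 − 54.00 = 6.00. The private return per contributed unit (0.9000) is below 1, so free-riding is indeed the best response regardless of what the others do.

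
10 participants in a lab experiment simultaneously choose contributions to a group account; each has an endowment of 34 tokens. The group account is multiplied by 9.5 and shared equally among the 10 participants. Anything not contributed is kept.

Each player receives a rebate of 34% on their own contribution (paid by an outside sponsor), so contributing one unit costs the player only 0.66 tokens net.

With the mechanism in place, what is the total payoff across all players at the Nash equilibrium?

3345.60 tokens

With the mechanism, a contributed unit returns (9.5/10) / 0.66 = 1.4394 per unit of net cost to the contributor — now above 1 — so contributing fully is weakly dominant for every player.
At the Nash equilibrium everyone contributes 34. Group total payoff = 10 × (34 × 0.34 + 9.5 × 34) = 3345.60.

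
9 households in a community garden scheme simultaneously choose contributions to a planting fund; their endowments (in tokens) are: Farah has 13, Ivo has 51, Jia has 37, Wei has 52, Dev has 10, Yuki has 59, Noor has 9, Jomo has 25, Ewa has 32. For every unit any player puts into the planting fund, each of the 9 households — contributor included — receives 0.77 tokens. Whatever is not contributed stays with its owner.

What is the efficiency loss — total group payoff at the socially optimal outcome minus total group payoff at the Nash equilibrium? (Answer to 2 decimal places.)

1707.84 tokens

The private return per contributed unit is 0.77 < 1 for everyone, so the Nash equilibrium is zero contribution and the group total is Σ E_j = 13 + 51 + 37 + 52 + 10 + 59 + 9 + 25 + 32 = 288.
Each contributed unit returns 6.930 to the group, so the social optimum is full contribution by everyone: group total = 6.930 × 288 = 1995.84.
Efficiency loss = (6.930 − 1) × 288 = 1707.84.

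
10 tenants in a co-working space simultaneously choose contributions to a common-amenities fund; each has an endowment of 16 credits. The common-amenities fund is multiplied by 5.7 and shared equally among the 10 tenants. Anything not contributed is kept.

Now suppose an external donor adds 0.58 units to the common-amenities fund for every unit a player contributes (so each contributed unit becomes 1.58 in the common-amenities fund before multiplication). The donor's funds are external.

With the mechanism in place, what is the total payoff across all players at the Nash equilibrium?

The effective private return is 5.7 × 1.58 / 10 = 0.9006, which is still under 1, so the mechanism doesn't change anyone's dominant strategy: zero contribution.
At the Nash equilibrium no one contributes; group total payoff = 10 × 16 = 160.

160.00 credits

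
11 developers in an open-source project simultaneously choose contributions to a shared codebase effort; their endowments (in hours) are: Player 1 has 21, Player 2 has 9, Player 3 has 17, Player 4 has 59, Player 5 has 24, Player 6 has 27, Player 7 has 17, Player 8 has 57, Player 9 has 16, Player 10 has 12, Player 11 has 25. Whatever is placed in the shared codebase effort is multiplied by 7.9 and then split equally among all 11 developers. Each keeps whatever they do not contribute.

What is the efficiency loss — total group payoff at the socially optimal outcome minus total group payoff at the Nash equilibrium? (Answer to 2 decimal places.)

The private return per contributed unit is 7.9/11 = 0.7182 < 1 for every player regardless of endowment, so the Nash equilibrium is zero contribution and the group total is Σ E_j = 21 + 9 + 17 + 59 + 24 + 27 + 17 + 57 + 16 + 12 + 25 = 284.
Each contributed unit returns 7.900 to the group, so the social optimum is full contribution by everyone: group total = 7.900 × 284 = 2243.60.
Efficiency loss = (7.900 − 1) × 284 = 1959.60.

1959.60 hours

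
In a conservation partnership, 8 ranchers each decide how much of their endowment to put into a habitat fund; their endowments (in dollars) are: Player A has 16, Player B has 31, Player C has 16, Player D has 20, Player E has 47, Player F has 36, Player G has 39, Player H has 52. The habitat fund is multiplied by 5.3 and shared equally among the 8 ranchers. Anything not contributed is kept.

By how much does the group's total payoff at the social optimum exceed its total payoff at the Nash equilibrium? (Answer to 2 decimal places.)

The private return per contributed unit is 5.3/8 = 0.6625 < 1 for every player regardless of endowment, so the Nash equilibrium is zero contribution and the group total is Σ E_j = 16 + 31 + 16 + 20 + 47 + 36 + 39 + 52 = 257.
Each contributed unit returns 5.300 to the group, so the social optimum is full contribution by everyone: group total = 5.300 × 257 = 1362.10.
Efficiency loss = (5.300 − 1) × 257 = 1105.10.

1105.10 dollars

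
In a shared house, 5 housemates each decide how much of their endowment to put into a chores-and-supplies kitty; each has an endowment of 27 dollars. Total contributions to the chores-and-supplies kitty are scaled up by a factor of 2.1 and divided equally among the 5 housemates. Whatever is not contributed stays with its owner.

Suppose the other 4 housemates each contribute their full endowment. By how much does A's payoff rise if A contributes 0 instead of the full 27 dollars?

Switching from a contribution of 27 to 0 lets A keep an extra 27 dollars, but lowers the chores-and-supplies kitty by 27, which costs A their own share of that drop: 2.1/5 × 27 = 11.34.
Net gain = 27 − 11.34 = 15.66. The private return per contributed unit (0.4200) is below 1, so free-riding is indeed the best response regardless of what the others do.

15.66 dollars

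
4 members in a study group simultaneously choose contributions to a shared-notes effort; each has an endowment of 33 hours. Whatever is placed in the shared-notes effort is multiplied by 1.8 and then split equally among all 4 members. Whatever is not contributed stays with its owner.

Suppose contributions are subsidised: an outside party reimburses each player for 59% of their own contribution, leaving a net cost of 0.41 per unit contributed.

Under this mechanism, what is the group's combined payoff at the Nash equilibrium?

315.48 hours

With the mechanism, a contributed unit returns (1.8/4) / 0.41 = 1.0976 per unit of net cost to the contributor — now above 1 — so contributing fully is weakly dominant for every player.
So the Nash equilibrium is full contribution by all 4; the group earns 4 × (33 × 0.59 + 1.8 × 33) = 315.48.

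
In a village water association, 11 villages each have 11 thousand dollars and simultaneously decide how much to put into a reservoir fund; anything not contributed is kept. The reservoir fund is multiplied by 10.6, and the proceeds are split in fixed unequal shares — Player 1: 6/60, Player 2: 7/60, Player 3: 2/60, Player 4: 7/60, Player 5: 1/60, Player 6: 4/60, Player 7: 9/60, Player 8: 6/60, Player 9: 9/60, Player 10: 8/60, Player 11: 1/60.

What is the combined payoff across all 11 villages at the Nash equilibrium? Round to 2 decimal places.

860.20 thousand dollars

Player j's private return per contributed unit is 10.6 × (j's share). Contributing is weakly dominant for j when that share is at least 1/10.6 = 0.0943, and contributing 0 is dominant otherwise.
Player 1, Player 2, Player 4, Player 7, Player 8, Player 9 and Player 10 are above the threshold, contributing 11 each; the remaining 4 contribute 0. Total contributed: 77.
The reservoir fund pays out 10.6 × 77 = 816.20 in total (split across the unequal shares, but the aggregate is all that matters for the group sum).
The 4 free-riders keep 11 each, adding 44. Group total = 44 + 816.20 = 860.20.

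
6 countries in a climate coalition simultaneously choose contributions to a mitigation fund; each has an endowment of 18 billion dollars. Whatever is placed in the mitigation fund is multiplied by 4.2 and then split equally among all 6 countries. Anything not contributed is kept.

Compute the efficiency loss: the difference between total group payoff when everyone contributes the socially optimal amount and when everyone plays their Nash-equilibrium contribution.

Each contributed unit returns 4.2/6 = 0.7000 to its contributor — below 1 — so contributing 0 is dominant for every player. At the Nash equilibrium everyone keeps their 18, and the group total is 6 × 18 = 108.
Each contributed unit returns 4.200 to the group as a whole (0.7000 to each of 6 players), which exceeds 1, so the social optimum is full contribution: group total = 4.200 × 108 = 453.60.
Efficiency loss = 453.60 − 108 = 345.60.

345.60 billion dollars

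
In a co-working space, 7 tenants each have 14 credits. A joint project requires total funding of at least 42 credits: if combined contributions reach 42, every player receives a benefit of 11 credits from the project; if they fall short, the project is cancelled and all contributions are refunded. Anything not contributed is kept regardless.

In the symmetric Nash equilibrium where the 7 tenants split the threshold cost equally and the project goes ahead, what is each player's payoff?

19 credits

Equal share of the threshold: 42/7 = 6.
At this profile no one gains by cutting their contribution: any cut drops the total below 42, the project is cancelled, contributions are refunded, and the deviator ends with 14, which is less than 14 − 6 + 11 = 19. Contributing more than 6 just wastes the excess. So contributing exactly 6 is a best response.
Each player's payoff: 14 − 6 + 11 = 19.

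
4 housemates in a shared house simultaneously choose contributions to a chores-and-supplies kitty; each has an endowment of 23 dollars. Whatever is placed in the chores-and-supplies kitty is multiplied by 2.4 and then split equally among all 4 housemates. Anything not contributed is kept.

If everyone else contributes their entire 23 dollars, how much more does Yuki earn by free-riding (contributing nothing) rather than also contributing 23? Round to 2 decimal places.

Switching from a contribution of 23 to 0 lets Yuki keep an extra 23 dollars, but lowers the chores-and-supplies kitty by 23, which costs Yuki their own share of that drop: 2.4/4 × 23 = 13.80.
Net gain = 23 − 13.80 = 9.20. The private return per contributed unit (0.6000) is below 1, so free-riding is indeed the best response regardless of what the others do.

9.20 dollars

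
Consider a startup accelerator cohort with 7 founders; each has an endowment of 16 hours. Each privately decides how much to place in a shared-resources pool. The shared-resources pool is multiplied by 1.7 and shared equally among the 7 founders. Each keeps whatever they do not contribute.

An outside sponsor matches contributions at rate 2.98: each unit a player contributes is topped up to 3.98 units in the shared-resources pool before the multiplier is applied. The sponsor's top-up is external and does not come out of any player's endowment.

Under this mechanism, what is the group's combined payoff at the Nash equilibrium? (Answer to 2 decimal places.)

With the mechanism, a contributed unit returns 1.7 × 3.98 / 7 = 0.9666 per unit of net cost — still below 1 — so contributing 0 remains dominant for every player.
At the Nash equilibrium no one contributes; group total payoff = 7 × 16 = 112.

112.00 hours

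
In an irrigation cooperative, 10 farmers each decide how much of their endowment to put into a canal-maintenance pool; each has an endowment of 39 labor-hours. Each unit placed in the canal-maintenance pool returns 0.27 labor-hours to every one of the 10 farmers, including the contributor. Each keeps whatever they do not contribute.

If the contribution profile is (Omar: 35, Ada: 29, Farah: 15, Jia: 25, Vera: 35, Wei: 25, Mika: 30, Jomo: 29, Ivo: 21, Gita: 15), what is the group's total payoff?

830.30 labor-hours

Total contributed: 35 + 29 + 15 + 25 + 35 + 25 + 30 + 29 + 21 + 15 = 259; total kept: 10 × 39 − 259 = 131.
The canal-maintenance pool pays out 0.27 × 10 × 259 = 699.30 in aggregate.
Group total = 131 + 699.30 = 830.30.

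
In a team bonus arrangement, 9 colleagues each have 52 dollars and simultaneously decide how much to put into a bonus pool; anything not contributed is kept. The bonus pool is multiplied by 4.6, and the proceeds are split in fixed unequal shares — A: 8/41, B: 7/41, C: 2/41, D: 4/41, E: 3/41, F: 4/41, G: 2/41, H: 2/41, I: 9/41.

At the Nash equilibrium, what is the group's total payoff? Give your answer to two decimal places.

655.20 dollars

A player with share s gets back 4.6·s per unit contributed, so full contribution is dominant for anyone with s > 1/4.6 = 0.2174 and zero contribution is dominant for anyone below.
Only I (9/41) clears that bar, contributing 52; the remaining 8 contribute 0. Total contributed: 52.
The bonus pool pays out 4.6 × 52 = 239.20 in total (split across the unequal shares, but the aggregate is all that matters for the group sum).
The 8 free-riders keep 52 each, adding 416. Group total = 416 + 239.20 = 655.20.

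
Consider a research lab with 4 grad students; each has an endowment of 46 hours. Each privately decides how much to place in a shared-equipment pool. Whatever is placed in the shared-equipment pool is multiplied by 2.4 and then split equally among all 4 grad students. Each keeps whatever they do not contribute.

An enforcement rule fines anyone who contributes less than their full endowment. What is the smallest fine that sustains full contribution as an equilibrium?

18.40 hours

Given the others contribute fully, the best deviation is to contribute 0 (any partial contribution still incurs the fine and gives up units whose private return 0.6000 is below 1).
Deviating from 46 to 0 saves 46 hours but forfeits the deviator's share of the drop in the shared-equipment pool: 2.4/4 × 46 = 27.60.
So the deviation gain is 46 − 27.60 = 18.40, and the fine must be at least 18.40 hours to wipe it out.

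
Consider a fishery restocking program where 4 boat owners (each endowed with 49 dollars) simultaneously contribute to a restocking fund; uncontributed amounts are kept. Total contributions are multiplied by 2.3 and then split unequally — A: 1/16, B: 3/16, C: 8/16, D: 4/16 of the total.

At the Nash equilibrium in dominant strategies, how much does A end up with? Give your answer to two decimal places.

Each unit j contributes comes back to j as 2.3 × (j's share), so j prefers to contribute only if that share exceeds 1/2.3 = 0.4348; otherwise keeping the unit dominates.
The only share above 0.4348 is C's 8/16, contributing 49; the remaining 3 contribute 0. Total contributed: 49.
A keeps 49 and receives 2.3 × 49 × 1/16 = 7.04 from the restocking fund, for a payoff of 56.04.

56.04 dollars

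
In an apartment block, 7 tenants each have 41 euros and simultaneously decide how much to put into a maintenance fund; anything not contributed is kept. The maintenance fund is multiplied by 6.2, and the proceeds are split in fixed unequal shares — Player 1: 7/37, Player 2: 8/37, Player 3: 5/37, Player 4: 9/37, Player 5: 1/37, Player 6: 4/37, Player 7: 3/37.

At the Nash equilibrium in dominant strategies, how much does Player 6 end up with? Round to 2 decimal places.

A player with share s gets back 6.2·s per unit contributed, so full contribution is dominant for anyone with s > 1/6.2 = 0.1613 and zero contribution is dominant for anyone below.
Player 1, Player 2 and Player 4 are above the threshold, contributing 41 each; the remaining 4 contribute 0. Total contributed: 123.
Player 6 keeps 41 and receives 6.2 × 123 × 4/37 = 82.44 from the maintenance fund, for a payoff of 123.44.

123.44 euros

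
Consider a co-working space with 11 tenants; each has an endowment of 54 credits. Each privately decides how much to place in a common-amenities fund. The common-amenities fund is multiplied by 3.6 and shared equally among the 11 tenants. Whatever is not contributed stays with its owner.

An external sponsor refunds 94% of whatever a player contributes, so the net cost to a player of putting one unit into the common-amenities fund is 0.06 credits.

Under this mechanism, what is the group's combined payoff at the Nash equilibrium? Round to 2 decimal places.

2696.76 credits

Under the mechanism each unit contributed yields (3.6/11) / 0.06 = 5.4545 back to its contributor per unit of net cost, which exceeds 1, making full contribution the dominant choice for everyone.
At the Nash equilibrium everyone contributes 54. Group total payoff = 11 × (54 × 0.94 + 3.6 × 54) = 2696.76.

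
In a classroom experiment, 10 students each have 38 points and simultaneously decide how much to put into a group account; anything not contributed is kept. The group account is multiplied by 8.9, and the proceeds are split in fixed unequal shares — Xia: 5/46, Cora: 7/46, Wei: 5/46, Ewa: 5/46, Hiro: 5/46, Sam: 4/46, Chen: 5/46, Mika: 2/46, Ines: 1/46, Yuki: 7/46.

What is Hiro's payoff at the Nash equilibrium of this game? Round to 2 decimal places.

111.52 points

A player with share s gets back 8.9·s per unit contributed, so full contribution is dominant for anyone with s > 1/8.9 = 0.1124 and zero contribution is dominant for anyone below.
Cora and Yuki are above the threshold, contributing 38 each; the remaining 8 contribute 0. Total contributed: 76.
Hiro keeps 38 and receives 8.9 × 76 × 5/46 = 73.52 from the group account, for a payoff of 111.52.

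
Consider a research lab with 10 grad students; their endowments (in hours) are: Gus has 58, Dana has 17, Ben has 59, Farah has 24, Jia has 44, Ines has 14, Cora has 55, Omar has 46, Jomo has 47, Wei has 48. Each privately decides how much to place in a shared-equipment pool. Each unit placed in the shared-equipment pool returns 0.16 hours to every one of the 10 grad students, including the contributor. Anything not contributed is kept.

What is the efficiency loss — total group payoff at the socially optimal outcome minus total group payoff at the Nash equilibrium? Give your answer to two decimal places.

The private return per contributed unit is 0.16 < 1 for everyone, so the Nash equilibrium is zero contribution and the group total is Σ E_j = 58 + 17 + 59 + 24 + 44 + 14 + 55 + 46 + 47 + 48 = 412.
Each contributed unit returns 1.600 to the group, so the social optimum is full contribution by everyone: group total = 1.600 × 412 = 659.20.
Efficiency loss = (1.600 − 1) × 412 = 247.20.

247.20 hours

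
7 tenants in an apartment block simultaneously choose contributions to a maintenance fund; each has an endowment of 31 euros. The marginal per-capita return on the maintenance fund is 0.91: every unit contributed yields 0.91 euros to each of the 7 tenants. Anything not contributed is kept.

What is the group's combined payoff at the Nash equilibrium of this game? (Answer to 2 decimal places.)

The private return per contributed unit is 0.91 < 1, so contributing 0 is dominant for every player. At the Nash equilibrium everyone keeps their 31, and the group total is 7 × 31 = 217.

217.00 euros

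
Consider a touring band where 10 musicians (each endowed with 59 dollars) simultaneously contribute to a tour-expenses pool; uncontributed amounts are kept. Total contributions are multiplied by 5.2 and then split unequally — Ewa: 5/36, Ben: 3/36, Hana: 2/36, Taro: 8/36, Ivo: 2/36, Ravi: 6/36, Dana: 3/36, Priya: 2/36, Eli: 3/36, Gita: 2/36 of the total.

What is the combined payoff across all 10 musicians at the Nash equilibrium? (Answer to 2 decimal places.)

Player j's private return per contributed unit is 5.2 × (j's share). Contributing is weakly dominant for j when that share is at least 1/5.2 = 0.1923, and contributing 0 is dominant otherwise.
Only Taro (8/36) clears that bar, contributing 59; the remaining 9 contribute 0. Total contributed: 59.
The tour-expenses pool pays out 5.2 × 59 = 306.80 in total (split across the unequal shares, but the aggregate is all that matters for the group sum).
The 9 free-riders keep 59 each, adding 531. Group total = 531 + 306.80 = 837.80.

837.80 dollars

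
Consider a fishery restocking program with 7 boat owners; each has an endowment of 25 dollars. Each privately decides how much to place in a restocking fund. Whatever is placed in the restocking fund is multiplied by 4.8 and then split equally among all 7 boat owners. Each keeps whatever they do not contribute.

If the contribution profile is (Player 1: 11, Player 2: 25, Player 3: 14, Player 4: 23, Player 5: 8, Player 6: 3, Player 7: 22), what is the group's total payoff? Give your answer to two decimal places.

Total contributed: 11 + 25 + 14 + 23 + 8 + 3 + 22 = 106; total kept: 7 × 25 − 106 = 69.
The restocking fund pays out 4.8 × 106 = 508.80 in aggregate.
Group total = 69 + 508.80 = 577.80.

577.80 dollars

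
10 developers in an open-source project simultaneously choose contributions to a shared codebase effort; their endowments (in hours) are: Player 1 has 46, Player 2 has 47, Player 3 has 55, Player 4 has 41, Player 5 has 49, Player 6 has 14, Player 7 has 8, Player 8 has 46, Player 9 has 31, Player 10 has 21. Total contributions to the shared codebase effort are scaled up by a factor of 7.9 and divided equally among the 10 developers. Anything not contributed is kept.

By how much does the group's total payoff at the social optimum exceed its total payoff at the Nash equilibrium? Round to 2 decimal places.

2470.20 hours

The private return per contributed unit is 7.9/10 = 0.7900 < 1 for every player regardless of endowment, so the Nash equilibrium is zero contribution and the group total is Σ E_j = 46 + 47 + 55 + 41 + 49 + 14 + 8 + 46 + 31 + 21 = 358.
Each contributed unit returns 7.900 to the group, so the social optimum is full contribution by everyone: group total = 7.900 × 358 = 2828.20.
Efficiency loss = (7.900 − 1) × 358 = 2470.20.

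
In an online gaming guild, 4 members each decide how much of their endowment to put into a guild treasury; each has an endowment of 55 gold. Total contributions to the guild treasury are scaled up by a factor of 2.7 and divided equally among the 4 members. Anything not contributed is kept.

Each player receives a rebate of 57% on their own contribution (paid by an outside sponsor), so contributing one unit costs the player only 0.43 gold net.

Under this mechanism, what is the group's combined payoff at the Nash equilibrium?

Under the mechanism each unit contributed yields (2.7/4) / 0.43 = 1.5698 back to its contributor per unit of net cost, which exceeds 1, making full contribution the dominant choice for everyone.
At the Nash equilibrium everyone contributes 55. Group total payoff = 4 × (55 × 0.57 + 2.7 × 55) = 719.40.

719.40 gold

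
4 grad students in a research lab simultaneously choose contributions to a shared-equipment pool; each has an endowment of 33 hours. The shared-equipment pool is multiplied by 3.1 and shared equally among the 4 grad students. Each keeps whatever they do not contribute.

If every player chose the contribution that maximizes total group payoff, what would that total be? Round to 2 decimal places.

409.20 hours

Each contributed unit returns 3.100 to the group as a whole (0.7750 to each of 4 players), which exceeds 1, so the social optimum is full contribution: group total = 3.100 × 132 = 409.20.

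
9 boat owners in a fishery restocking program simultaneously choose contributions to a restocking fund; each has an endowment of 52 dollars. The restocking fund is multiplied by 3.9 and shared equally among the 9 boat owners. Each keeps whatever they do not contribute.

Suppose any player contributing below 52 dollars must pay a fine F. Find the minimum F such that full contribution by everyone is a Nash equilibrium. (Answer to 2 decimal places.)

29.47 dollars

Given the others contribute fully, the best deviation is to contribute 0 (any partial contribution still incurs the fine and gives up units whose private return 0.4333 is below 1).
Deviating from 52 to 0 saves 52 dollars but forfeits the deviator's share of the drop in the restocking fund: 3.9/9 × 52 = 22.53.
So the deviation gain is 52 − 22.53 = 29.47, and the fine must be at least 29.47 dollars to wipe it out.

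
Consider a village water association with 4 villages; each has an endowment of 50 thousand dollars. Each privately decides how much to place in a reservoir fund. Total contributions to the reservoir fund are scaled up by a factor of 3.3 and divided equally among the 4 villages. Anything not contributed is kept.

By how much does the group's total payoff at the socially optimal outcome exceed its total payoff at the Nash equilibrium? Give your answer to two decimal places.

Each contributed unit returns 3.3/4 = 0.8250 to its contributor — below 1 — so contributing 0 is dominant for every player. At the Nash equilibrium everyone keeps their 50, and the group total is 4 × 50 = 200.
Each contributed unit returns 3.300 to the group as a whole (0.8250 to each of 4 players), which exceeds 1, so the social optimum is full contribution: group total = 3.300 × 200 = 660.00.
Efficiency loss = 660.00 − 200 = 460.00.

460.00 thousand dollars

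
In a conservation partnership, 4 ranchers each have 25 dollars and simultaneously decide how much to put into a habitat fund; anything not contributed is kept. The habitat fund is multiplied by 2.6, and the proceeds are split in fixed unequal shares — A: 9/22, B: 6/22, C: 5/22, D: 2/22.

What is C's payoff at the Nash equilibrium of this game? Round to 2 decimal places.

Player j's private return per contributed unit is 2.6 × (j's share). Contributing is weakly dominant for j when that share is at least 1/2.6 = 0.3846, and contributing 0 is dominant otherwise.
The only share above 0.3846 is A's 9/22, contributing 25; the remaining 3 contribute 0. Total contributed: 25.
C keeps 25 and receives 2.6 × 25 × 5/22 = 14.77 from the habitat fund, for a payoff of 39.77.

39.77 dollars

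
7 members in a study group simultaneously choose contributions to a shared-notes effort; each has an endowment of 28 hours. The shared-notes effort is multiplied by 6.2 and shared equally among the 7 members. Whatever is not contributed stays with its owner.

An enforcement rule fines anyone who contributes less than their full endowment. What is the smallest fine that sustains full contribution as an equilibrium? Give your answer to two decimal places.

3.20 hours

Given the others contribute fully, the best deviation is to contribute 0 (any partial contribution still incurs the fine and gives up units whose private return 0.8857 is below 1).
Deviating from 28 to 0 saves 28 hours but forfeits the deviator's share of the drop in the shared-notes effort: 6.2/7 × 28 = 24.80.
So the deviation gain is 28 − 24.80 = 3.20, and the fine must be at least 3.20 hours to wipe it out.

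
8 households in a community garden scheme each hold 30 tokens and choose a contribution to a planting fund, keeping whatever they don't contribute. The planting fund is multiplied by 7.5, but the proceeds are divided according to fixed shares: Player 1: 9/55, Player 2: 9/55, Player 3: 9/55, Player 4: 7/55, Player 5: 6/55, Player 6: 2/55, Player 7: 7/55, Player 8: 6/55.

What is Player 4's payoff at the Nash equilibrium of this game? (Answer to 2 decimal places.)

115.91 tokens

A player with share s gets back 7.5·s per unit contributed, so full contribution is dominant for anyone with s > 1/7.5 = 0.1333 and zero contribution is dominant for anyone below.
The shares above 0.1333 belong to Player 1, Player 2 and Player 3, contributing 30 each; the remaining 5 contribute 0. Total contributed: 90.
Player 4 keeps 30 and receives 7.5 × 90 × 7/55 = 85.91 from the planting fund, for a payoff of 115.91.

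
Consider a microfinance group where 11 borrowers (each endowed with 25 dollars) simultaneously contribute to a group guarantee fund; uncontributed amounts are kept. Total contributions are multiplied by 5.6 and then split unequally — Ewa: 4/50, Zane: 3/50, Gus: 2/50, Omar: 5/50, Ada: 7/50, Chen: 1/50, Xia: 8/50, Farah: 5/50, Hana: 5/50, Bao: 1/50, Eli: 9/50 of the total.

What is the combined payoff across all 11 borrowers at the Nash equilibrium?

Player j's private return per contributed unit is 5.6 × (j's share). Contributing is weakly dominant for j when that share is at least 1/5.6 = 0.1786, and contributing 0 is dominant otherwise.
Eli alone (share 9/50) is above the threshold, contributing 25; the remaining 10 contribute 0. Total contributed: 25.
The group guarantee fund pays out 5.6 × 25 = 140.00 in total (split across the unequal shares, but the aggregate is all that matters for the group sum).
The 10 free-riders keep 25 each, adding 250. Group total = 250 + 140.00 = 390.00.

390.00 dollars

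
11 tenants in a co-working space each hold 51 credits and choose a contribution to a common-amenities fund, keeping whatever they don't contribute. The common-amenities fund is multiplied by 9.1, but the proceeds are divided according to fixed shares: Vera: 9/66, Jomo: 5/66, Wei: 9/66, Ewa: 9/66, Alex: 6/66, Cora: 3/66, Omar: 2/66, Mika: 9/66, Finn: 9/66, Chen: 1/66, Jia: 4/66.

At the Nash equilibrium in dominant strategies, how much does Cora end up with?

156.48 credits

For player j, contributing a unit is worthwhile iff 9.1 × (j's share) ≥ 1, i.e. iff j's share is at least 0.1099.
The shares above 0.1099 belong to Vera, Wei, Ewa, Mika and Finn, contributing 51 each; the remaining 6 contribute 0. Total contributed: 255.
Cora keeps 51 and receives 9.1 × 255 × 3/66 = 105.48 from the common-amenities fund, for a payoff of 156.48.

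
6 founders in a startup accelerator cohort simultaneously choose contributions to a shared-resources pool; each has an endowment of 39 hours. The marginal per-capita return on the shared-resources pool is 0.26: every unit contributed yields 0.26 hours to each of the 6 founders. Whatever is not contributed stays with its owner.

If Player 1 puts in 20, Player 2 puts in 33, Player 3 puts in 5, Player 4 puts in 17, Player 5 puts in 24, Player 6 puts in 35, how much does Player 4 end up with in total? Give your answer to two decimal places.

56.84 hours

Total contributed: 20 + 33 + 5 + 17 + 24 + 35 = 134.
Each receives 0.26 × 134 = 34.84 from the shared-resources pool.
Player 4 keeps 39 − 17 = 22, so Player 4's payoff is 22 + 34.84 = 56.84.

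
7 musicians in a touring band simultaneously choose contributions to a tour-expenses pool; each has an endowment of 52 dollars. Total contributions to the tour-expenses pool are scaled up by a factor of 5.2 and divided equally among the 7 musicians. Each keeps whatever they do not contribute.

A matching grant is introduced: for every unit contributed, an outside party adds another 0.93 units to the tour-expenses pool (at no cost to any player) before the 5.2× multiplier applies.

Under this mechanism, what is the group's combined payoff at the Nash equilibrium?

The effective private return per unit is now 5.2 × 1.93 / 7 = 1.4337 > 1, so every player's dominant strategy flips to full contribution.
At the Nash equilibrium everyone contributes 52. Group total payoff = 5.2 × 1.93 × 364 = 3653.10.

3653.10 dollars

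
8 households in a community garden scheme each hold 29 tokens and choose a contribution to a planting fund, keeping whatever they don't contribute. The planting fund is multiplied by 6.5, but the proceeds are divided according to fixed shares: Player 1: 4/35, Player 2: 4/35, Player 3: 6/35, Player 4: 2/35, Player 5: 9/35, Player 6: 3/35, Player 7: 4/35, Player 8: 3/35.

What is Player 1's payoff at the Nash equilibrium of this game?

Each unit j contributes comes back to j as 6.5 × (j's share), so j prefers to contribute only if that share exceeds 1/6.5 = 0.1538; otherwise keeping the unit dominates.
Player 3 and Player 5 are above the threshold, contributing 29 each; the remaining 6 contribute 0. Total contributed: 58.
Player 1 keeps 29 and receives 6.5 × 58 × 4/35 = 43.09 from the planting fund, for a payoff of 72.09.

72.09 tokens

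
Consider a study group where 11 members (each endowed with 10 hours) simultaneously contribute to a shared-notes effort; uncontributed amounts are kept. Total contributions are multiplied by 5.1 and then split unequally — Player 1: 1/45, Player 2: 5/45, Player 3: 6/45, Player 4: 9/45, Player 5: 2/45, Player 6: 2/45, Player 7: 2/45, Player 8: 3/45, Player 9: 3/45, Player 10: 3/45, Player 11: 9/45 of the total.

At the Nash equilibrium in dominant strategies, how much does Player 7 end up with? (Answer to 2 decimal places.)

14.53 hours

Each unit j contributes comes back to j as 5.1 × (j's share), so j prefers to contribute only if that share exceeds 1/5.1 = 0.1961; otherwise keeping the unit dominates.
Player 4 and Player 11 are above the threshold, contributing 10 each; the remaining 9 contribute 0. Total contributed: 20.
Player 7 keeps 10 and receives 5.1 × 20 × 2/45 = 4.53 from the shared-notes effort, for a payoff of 14.53.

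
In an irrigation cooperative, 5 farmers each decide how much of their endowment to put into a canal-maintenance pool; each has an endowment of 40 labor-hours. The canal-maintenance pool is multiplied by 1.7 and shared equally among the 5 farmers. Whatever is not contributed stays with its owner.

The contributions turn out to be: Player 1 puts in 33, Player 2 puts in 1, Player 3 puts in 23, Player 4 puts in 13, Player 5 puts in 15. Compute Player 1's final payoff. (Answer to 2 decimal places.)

35.90 labor-hours

Total contributed: 33 + 1 + 23 + 13 + 15 = 85.
Each receives 1.7 × 85 / 5 = 28.90 from the canal-maintenance pool.
Player 1 keeps 40 − 33 = 7, so Player 1's payoff is 7 + 28.90 = 35.90.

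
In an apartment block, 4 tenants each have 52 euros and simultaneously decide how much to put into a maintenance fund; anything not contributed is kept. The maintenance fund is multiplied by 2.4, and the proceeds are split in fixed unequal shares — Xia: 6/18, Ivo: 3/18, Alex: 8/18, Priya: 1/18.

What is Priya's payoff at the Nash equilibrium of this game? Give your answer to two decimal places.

58.93 euros

Player j's private return per contributed unit is 2.4 × (j's share). Contributing is weakly dominant for j when that share is at least 1/2.4 = 0.4167, and contributing 0 is dominant otherwise.
Only Alex (8/18) clears that bar, contributing 52; the remaining 3 contribute 0. Total contributed: 52.
Priya keeps 52 and receives 2.4 × 52 × 1/18 = 6.93 from the maintenance fund, for a payoff of 58.93.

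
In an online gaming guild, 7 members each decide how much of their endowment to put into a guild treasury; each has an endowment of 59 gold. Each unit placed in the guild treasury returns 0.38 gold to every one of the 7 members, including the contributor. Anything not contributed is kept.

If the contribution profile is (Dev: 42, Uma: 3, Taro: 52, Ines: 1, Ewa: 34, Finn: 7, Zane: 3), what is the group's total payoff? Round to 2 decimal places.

Total contributed: 42 + 3 + 52 + 1 + 34 + 7 + 3 = 142; total kept: 7 × 59 − 142 = 271.
The guild treasury pays out 0.38 × 7 × 142 = 377.72 in aggregate.
Group total = 271 + 377.72 = 648.72.

648.72 gold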